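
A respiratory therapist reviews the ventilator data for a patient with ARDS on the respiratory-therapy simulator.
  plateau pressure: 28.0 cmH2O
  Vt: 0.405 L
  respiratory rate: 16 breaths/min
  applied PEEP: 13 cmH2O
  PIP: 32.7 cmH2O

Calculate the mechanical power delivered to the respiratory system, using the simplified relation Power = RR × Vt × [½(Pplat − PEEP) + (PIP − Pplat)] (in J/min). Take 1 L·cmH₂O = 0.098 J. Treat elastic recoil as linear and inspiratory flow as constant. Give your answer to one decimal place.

Per-breath work = Vt × [½(Pplat−PEEP) + (PIP−Pplat)] = 0.405 × [0.5×15.0 + 4.7] = 0.405 × 12.2 = 4.941 L·cmH2O.
Power = 16 × 4.941 = 79.056 L·cmH2O/min.
× 0.098 J/(L·cmH2O) → 7.747 J/min.

7.7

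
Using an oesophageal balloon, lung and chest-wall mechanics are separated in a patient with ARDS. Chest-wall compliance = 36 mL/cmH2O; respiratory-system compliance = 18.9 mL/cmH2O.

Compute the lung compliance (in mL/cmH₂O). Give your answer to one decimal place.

1/CL = 1/Crs − 1/Ccw.
1/CL = 1/18.9 − 1/36 = 0.02513.
CL = 39.793 mL/cmH2O.

39.8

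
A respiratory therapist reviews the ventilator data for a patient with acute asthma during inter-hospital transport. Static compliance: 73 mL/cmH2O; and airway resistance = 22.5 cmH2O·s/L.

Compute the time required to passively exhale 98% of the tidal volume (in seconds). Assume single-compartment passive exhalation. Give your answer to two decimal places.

τ = R × C = 22.5 × 73 mL/cmH2O = 22.5 × 0.073 L/cmH2O = 1.643 s.
Exhaled fraction f = 1 − e^(−t/τ) → t = −τ·ln(1 − f) = −1.643·ln(0.02) = 6.427 s.

6.43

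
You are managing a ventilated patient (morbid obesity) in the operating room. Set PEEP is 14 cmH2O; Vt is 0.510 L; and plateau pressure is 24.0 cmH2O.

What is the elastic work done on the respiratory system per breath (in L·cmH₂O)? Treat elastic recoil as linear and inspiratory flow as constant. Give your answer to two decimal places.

2.55

Elastic work ≈ ½ × (Pplat − PEEP) × Vt = 0.5 × (24.0 − 14) × 0.510 L = 0.5 × 10.0 × 0.510 = 2.55 L·cmH2O.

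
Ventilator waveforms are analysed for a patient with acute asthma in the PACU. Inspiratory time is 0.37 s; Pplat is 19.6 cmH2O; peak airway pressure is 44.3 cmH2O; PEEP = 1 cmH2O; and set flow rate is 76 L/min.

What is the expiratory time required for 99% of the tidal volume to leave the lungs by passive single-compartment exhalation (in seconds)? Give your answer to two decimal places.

Flow: 76 L/min ÷ 60 = 1.2667 L/s.
Vt = flow × Ti = 1.2667 L/s × 0.37 s × 1000 mL/L = 468.68 mL.
R = (PIP − Pplat)/V̇ = (44.3 − 19.6) / 1.2667 = 24.7/1.2667 = 19.499 cmH2O·s/L.
C = Vt/(Pplat − PEEP) = 468.68 / (19.6 − 1) = 468.68/18.6 = 25.198 mL/cmH2O.
τ = R × C = 19.499 × 0.0252 L/cmH2O = 0.4914 s.
t = −τ·ln(1 − 0.99) = −0.4914·ln(0.01) = 2.263 s.

2.26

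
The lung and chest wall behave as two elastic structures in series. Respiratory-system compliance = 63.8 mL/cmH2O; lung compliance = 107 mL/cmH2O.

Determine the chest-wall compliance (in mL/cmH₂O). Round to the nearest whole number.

158

1/Ccw = 1/Crs − 1/CL.
1/Ccw = 1/63.8 − 1/107 = 0.006328.
Ccw = 158.03 mL/cmH2O.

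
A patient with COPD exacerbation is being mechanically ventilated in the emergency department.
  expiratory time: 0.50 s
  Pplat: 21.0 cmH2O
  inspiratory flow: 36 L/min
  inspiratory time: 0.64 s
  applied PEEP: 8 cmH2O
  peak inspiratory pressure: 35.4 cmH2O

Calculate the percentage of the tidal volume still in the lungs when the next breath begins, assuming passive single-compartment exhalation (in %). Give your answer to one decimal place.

49.4

Flow: 36 L/min ÷ 60 = 0.6 L/s.
Vt = flow × Ti = 0.6 L/s × 0.64 s × 1000 mL/L = 384.0 mL.
R = (PIP − Pplat)/V̇ = (35.4 − 21.0) / 0.6 = 14.4/0.6 = 24.0 cmH2O·s/L.
C = Vt/(Pplat − PEEP) = 384.0 / (21.0 − 8) = 384.0/13.0 = 29.538 mL/cmH2O.
τ = R × C = 24.0 × 0.02954 L/cmH2O = 0.709 s.
Fraction remaining at end-expiration = e^(−Te/τ) = e^(−0.50/0.709) = 0.494 → 49.4%.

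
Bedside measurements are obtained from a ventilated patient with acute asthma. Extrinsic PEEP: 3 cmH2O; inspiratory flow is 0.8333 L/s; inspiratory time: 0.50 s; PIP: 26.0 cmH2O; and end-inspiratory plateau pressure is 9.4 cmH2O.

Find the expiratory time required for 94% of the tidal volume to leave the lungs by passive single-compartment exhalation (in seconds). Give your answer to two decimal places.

Vt = flow × Ti = 0.8333 L/s × 0.50 s × 1000 mL/L = 416.65 mL.
R = (PIP − Pplat)/V̇ = (26.0 − 9.4) / 0.8333 = 16.6/0.8333 = 19.921 cmH2O·s/L.
C = Vt/(Pplat − PEEP) = 416.65 / (9.4 − 3) = 416.65/6.4 = 65.102 mL/cmH2O.
τ = R × C = 19.921 × 0.0651 L/cmH2O = 1.297 s.
t = −τ·ln(1 − 0.94) = −1.297·ln(0.06) = 3.649 s.

3.65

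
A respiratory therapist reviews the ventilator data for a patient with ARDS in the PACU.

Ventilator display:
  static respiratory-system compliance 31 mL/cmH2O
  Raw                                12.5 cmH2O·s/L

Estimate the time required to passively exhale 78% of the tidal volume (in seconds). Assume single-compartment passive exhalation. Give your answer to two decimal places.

0.59

τ = R × C = 12.5 × 31 mL/cmH2O = 12.5 × 0.031 L/cmH2O = 0.3875 s.
Exhaled fraction f = 1 − e^(−t/τ) → t = −τ·ln(1 − f) = −0.3875·ln(0.22) = 0.5867 s.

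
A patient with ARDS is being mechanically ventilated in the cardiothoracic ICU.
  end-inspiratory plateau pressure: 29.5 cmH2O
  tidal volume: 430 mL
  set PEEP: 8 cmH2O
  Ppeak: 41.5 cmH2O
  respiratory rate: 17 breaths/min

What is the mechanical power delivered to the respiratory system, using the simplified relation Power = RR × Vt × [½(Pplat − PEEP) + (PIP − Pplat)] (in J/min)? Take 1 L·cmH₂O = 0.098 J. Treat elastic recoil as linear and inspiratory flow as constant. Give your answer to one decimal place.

16.3

Per-breath work = Vt × [½(Pplat−PEEP) + (PIP−Pplat)] = 0.430 × [0.5×21.5 + 12.0] = 0.430 × 22.75 = 9.783 L·cmH2O.
Power = 17 × 9.783 = 166.31 L·cmH2O/min.
× 0.098 J/(L·cmH2O) → 16.298 J/min.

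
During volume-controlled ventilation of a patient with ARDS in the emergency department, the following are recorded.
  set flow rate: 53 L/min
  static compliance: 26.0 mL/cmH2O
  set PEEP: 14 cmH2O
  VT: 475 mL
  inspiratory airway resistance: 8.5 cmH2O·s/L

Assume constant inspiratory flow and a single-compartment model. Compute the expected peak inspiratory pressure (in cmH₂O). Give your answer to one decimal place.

Flow: 53 L/min ÷ 60 = 0.8833 L/s.
Equation of motion (constant flow): PIP = Vt/C + R·V̇ + PEEP.
PIP = 475/26.0 + 8.5×0.8833 + 14 = 18.269 + 7.508 + 14 = 39.777 cmH2O.

39.8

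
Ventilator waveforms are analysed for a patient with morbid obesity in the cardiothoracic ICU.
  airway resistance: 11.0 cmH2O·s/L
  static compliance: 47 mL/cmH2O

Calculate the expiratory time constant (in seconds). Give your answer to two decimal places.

τ = R × C = 11.0 × 47 mL/cmH2O = 11.0 × 0.047 L/cmH2O = 0.517 s.

0.52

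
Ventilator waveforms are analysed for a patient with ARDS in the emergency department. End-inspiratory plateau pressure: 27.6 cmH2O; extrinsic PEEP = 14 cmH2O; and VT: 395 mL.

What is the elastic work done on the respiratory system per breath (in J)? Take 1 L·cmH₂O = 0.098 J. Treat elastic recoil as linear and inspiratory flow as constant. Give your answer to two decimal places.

Elastic work ≈ ½ × (Pplat − PEEP) × Vt = 0.5 × (27.6 − 14) × 0.395 L = 0.5 × 13.6 × 0.395 = 2.686 L·cmH2O.
× 0.098 J/(L·cmH2O) → 0.2632 J.

0.26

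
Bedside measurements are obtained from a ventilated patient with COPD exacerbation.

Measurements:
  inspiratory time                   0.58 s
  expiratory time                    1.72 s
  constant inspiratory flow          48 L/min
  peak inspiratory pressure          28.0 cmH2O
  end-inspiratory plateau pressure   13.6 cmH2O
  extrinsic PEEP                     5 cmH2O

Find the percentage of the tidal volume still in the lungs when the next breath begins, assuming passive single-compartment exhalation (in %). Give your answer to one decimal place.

17.0

Flow: 48 L/min ÷ 60 = 0.8 L/s.
Vt = flow × Ti = 0.8 L/s × 0.58 s × 1000 mL/L = 464.0 mL.
R = (PIP − Pplat)/V̇ = (28.0 − 13.6) / 0.8 = 14.4/0.8 = 18.0 cmH2O·s/L.
C = Vt/(Pplat − PEEP) = 464.0 / (13.6 − 5) = 464.0/8.6 = 53.953 mL/cmH2O.
τ = R × C = 18.0 × 0.05395 L/cmH2O = 0.9711 s.
Fraction remaining at end-expiration = e^(−Te/τ) = e^(−1.72/0.9711) = 0.1701 → 17.01%.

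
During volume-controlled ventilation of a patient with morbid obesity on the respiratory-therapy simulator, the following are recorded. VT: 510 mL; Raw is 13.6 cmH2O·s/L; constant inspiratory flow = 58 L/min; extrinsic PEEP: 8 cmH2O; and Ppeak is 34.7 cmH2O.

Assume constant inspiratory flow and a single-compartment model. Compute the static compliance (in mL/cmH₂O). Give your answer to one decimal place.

37.6

Flow: 58 L/min ÷ 60 = 0.9667 L/s.
Equation of motion (constant flow): PIP = Vt/C + R·V̇ + PEEP.
Vt/C = PIP − R·V̇ − PEEP = 34.7 − 13.6×0.9667 − 8 = 34.7 − 13.147 − 8 = 13.553 cmH2O.
C = Vt / 13.553 = 510 / 13.553 = 37.63 mL/cmH2O.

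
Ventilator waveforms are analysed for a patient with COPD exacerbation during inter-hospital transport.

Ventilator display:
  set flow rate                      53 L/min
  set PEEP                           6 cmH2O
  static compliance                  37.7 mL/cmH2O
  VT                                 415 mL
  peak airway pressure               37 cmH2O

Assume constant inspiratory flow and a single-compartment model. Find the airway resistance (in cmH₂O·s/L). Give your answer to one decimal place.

22.6

Flow: 53 L/min ÷ 60 = 0.8833 L/s.
Equation of motion (constant flow): PIP = Vt/C + R·V̇ + PEEP.
R·V̇ = PIP − Vt/C − PEEP = 37 − 415/37.7 − 6 = 37 − 11.008 − 6 = 19.992 cmH2O.
R = 19.992 / 0.8833 = 22.633 cmH2O·s/L.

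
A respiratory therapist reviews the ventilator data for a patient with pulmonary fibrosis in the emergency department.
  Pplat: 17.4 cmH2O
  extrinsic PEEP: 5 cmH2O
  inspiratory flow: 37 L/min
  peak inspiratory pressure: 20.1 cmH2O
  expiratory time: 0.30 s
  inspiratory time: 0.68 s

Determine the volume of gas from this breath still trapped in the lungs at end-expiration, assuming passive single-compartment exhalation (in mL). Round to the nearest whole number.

55

Flow: 37 L/min ÷ 60 = 0.6167 L/s.
Vt = flow × Ti = 0.6167 L/s × 0.68 s × 1000 mL/L = 419.36 mL.
R = (PIP − Pplat)/V̇ = (20.1 − 17.4) / 0.6167 = 2.7/0.6167 = 4.378 cmH2O·s/L.
C = Vt/(Pplat − PEEP) = 419.36 / (17.4 − 5) = 419.36/12.4 = 33.819 mL/cmH2O.
τ = R × C = 4.378 × 0.03382 L/cmH2O = 0.1481 s.
Fraction remaining = e^(−Te/τ) = e^(−0.30/0.1481) = 0.1319.
Trapped volume = 419.36 × 0.1319 = 55.314 mL.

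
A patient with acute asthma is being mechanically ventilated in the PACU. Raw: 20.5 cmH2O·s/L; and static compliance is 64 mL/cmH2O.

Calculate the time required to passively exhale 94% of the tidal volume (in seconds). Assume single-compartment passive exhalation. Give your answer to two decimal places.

3.69

τ = R × C = 20.5 × 64 mL/cmH2O = 20.5 × 0.064 L/cmH2O = 1.312 s.
Exhaled fraction f = 1 − e^(−t/τ) → t = −τ·ln(1 − f) = −1.312·ln(0.06) = 3.691 s.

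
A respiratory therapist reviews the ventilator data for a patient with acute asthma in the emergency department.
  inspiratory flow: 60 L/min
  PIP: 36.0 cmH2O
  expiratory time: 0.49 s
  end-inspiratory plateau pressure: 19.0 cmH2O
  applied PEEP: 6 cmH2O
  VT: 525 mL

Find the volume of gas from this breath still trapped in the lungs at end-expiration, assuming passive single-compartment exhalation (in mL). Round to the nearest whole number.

257

Flow: 60 L/min ÷ 60 = 1 L/s.
R = (PIP − Pplat)/V̇ = (36.0 − 19.0) / 1 = 17.0/1 = 17.0 cmH2O·s/L.
C = Vt/(Pplat − PEEP) = 525.0 / (19.0 − 6) = 525.0/13.0 = 40.385 mL/cmH2O.
τ = R × C = 17.0 × 0.04039 L/cmH2O = 0.6866 s.
Fraction remaining = e^(−Te/τ) = e^(−0.49/0.6866) = 0.4898.
Trapped volume = 525.0 × 0.4898 = 257.15 mL.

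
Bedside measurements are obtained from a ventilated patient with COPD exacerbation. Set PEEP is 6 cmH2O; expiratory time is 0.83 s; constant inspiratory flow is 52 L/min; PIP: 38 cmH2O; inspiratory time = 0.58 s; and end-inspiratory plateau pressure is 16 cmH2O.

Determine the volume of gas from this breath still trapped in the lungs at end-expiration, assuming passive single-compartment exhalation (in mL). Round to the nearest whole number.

Flow: 52 L/min ÷ 60 = 0.8667 L/s.
Vt = flow × Ti = 0.8667 L/s × 0.58 s × 1000 mL/L = 502.69 mL.
R = (PIP − Pplat)/V̇ = (38 − 16) / 0.8667 = 22.0/0.8667 = 25.384 cmH2O·s/L.
C = Vt/(Pplat − PEEP) = 502.69 / (16 − 6) = 502.69/10.0 = 50.269 mL/cmH2O.
τ = R × C = 25.384 × 0.05027 L/cmH2O = 1.276 s.
Fraction remaining = e^(−Te/τ) = e^(−0.83/1.276) = 0.5218.
Trapped volume = 502.69 × 0.5218 = 262.3 mL.

262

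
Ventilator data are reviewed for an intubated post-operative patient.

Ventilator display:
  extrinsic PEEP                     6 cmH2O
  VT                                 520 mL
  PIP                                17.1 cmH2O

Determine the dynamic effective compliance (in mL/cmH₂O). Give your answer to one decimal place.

Dynamic compliance = Vt / (PIP − PEEP) = 520 / (17.1 − 6) = 520 / 11.1 = 46.847 mL/cmH2O.

46.8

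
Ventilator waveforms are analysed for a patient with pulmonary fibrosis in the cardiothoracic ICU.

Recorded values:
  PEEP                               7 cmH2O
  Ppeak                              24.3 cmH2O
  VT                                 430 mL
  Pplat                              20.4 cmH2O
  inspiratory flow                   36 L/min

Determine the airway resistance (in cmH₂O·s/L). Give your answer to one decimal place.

6.5

Flow: 36 L/min ÷ 60 = 0.6 L/s.
Raw = (PIP − Pplat) / flow = (24.3 − 20.4) / 0.6 = 3.9 / 0.6 = 6.5 cmH2O·s/L.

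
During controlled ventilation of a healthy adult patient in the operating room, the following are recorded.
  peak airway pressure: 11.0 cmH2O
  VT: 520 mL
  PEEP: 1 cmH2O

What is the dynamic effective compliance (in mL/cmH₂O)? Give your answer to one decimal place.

52.0

Dynamic compliance = Vt / (PIP − PEEP) = 520 / (11.0 − 1) = 520 / 10.0 = 52.0 mL/cmH2O.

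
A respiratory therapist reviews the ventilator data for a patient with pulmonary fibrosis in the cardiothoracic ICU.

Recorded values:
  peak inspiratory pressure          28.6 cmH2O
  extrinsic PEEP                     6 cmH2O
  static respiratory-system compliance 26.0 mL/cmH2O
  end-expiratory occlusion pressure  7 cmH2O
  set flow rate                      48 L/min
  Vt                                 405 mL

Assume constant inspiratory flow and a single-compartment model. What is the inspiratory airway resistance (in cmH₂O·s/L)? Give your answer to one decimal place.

Flow: 48 L/min ÷ 60 = 0.8 L/s.
Total PEEP = 7 cmH2O (set 6 + intrinsic 1); this is the baseline alveolar pressure.
Equation of motion (constant flow): PIP = Vt/C + R·V̇ + PEEP.
R·V̇ = PIP − Vt/C − PEEP = 28.6 − 405/26.0 − 7 = 28.6 − 15.577 − 7 = 6.023 cmH2O.
R = 6.023 / 0.8 = 7.529 cmH2O·s/L.

7.5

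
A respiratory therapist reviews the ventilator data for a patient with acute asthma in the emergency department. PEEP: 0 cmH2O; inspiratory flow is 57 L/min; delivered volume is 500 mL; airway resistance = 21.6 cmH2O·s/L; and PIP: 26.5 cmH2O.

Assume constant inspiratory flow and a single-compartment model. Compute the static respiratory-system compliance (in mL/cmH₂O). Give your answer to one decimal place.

83.6

Flow: 57 L/min ÷ 60 = 0.95 L/s.
Equation of motion (constant flow): PIP = Vt/C + R·V̇ + PEEP.
Vt/C = PIP − R·V̇ − PEEP = 26.5 − 21.6×0.95 − 0 = 26.5 − 20.52 − 0 = 5.98 cmH2O.
C = Vt / 5.98 = 500 / 5.98 = 83.612 mL/cmH2O.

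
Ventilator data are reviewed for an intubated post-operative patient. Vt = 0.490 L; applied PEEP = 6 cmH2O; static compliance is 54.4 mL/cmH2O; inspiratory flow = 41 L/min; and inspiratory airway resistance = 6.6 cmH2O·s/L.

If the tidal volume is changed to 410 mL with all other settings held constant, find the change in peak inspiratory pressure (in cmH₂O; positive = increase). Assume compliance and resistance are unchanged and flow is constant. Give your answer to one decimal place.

-1.5

PIP = Vt/C + R·V̇ + PEEP (constant-flow equation of motion).
Only the elastic term changes: ΔPIP = ΔVt / C = (410 − 490) / 54.4 = -1.471 cmH2O.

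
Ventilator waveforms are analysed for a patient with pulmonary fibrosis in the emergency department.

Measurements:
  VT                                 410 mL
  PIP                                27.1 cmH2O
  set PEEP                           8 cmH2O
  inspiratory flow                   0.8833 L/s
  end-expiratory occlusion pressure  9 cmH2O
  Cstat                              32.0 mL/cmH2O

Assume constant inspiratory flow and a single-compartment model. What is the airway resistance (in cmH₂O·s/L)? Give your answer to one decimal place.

6.0

Total PEEP = 9 cmH2O (set 8 + intrinsic 1); this is the baseline alveolar pressure.
Equation of motion (constant flow): PIP = Vt/C + R·V̇ + PEEP.
R·V̇ = PIP − Vt/C − PEEP = 27.1 − 410/32.0 − 9 = 27.1 − 12.813 − 9 = 5.287 cmH2O.
R = 5.287 / 0.8833 = 5.986 cmH2O·s/L.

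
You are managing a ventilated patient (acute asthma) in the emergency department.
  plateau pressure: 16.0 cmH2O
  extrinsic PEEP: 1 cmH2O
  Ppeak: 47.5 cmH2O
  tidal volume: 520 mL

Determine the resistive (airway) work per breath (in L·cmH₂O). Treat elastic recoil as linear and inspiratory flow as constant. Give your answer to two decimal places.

16.38

With constant inspiratory flow the resistive pressure is constant at PIP − Pplat = 47.5 − 16.0 = 31.5 cmH2O, so resistive work = 31.5 × 0.520 = 16.38 L·cmH2O.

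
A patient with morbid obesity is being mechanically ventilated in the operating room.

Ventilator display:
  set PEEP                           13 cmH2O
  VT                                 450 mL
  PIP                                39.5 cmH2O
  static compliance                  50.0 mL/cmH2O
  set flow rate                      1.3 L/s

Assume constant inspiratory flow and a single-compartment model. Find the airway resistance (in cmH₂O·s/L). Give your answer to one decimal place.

Equation of motion (constant flow): PIP = Vt/C + R·V̇ + PEEP.
R·V̇ = PIP − Vt/C − PEEP = 39.5 − 450/50.0 − 13 = 39.5 − 9.0 − 13 = 17.5 cmH2O.
R = 17.5 / 1.3 = 13.462 cmH2O·s/L.

13.5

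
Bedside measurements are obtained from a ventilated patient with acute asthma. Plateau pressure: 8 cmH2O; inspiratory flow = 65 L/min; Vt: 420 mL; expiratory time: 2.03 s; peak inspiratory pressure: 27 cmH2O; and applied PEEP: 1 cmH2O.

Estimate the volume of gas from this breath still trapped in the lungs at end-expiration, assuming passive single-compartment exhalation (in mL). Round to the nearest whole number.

61

Flow: 65 L/min ÷ 60 = 1.0833 L/s.
R = (PIP − Pplat)/V̇ = (27 − 8) / 1.0833 = 19.0/1.0833 = 17.539 cmH2O·s/L.
C = Vt/(Pplat − PEEP) = 420.0 / (8 − 1) = 420.0/7.0 = 60.0 mL/cmH2O.
τ = R × C = 17.539 × 0.06 L/cmH2O = 1.052 s.
Fraction remaining = e^(−Te/τ) = e^(−2.03/1.052) = 0.1452.
Trapped volume = 420.0 × 0.1452 = 60.984 mL.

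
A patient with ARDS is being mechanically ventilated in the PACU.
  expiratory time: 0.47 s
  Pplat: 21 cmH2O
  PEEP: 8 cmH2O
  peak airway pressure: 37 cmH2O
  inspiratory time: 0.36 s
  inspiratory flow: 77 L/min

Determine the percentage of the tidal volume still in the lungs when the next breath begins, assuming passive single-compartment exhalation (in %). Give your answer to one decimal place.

34.6

Flow: 77 L/min ÷ 60 = 1.2833 L/s.
Vt = flow × Ti = 1.2833 L/s × 0.36 s × 1000 mL/L = 461.99 mL.
R = (PIP − Pplat)/V̇ = (37 − 21) / 1.2833 = 16.0/1.2833 = 12.468 cmH2O·s/L.
C = Vt/(Pplat − PEEP) = 461.99 / (21 − 8) = 461.99/13.0 = 35.538 mL/cmH2O.
τ = R × C = 12.468 × 0.03554 L/cmH2O = 0.4431 s.
Fraction remaining at end-expiration = e^(−Te/τ) = e^(−0.47/0.4431) = 0.3462 → 34.62%.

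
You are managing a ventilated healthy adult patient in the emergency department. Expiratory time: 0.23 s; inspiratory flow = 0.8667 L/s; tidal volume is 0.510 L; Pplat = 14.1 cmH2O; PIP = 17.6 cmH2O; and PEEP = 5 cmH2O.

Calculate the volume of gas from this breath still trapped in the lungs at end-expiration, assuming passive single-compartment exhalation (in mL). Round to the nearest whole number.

185

R = (PIP − Pplat)/V̇ = (17.6 − 14.1) / 0.8667 = 3.5/0.8667 = 4.038 cmH2O·s/L.
C = Vt/(Pplat − PEEP) = 510.0 / (14.1 − 5) = 510.0/9.1 = 56.044 mL/cmH2O.
τ = R × C = 4.038 × 0.05604 L/cmH2O = 0.2263 s.
Fraction remaining = e^(−Te/τ) = e^(−0.23/0.2263) = 0.3619.
Trapped volume = 510.0 × 0.3619 = 184.57 mL.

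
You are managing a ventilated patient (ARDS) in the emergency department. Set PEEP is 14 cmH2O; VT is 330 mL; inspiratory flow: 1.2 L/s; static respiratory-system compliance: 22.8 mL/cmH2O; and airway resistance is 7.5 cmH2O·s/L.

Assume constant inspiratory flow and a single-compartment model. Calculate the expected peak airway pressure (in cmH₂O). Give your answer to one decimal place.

Equation of motion (constant flow): PIP = Vt/C + R·V̇ + PEEP.
PIP = 330/22.8 + 7.5×1.2 + 14 = 14.474 + 9.0 + 14 = 37.474 cmH2O.

37.5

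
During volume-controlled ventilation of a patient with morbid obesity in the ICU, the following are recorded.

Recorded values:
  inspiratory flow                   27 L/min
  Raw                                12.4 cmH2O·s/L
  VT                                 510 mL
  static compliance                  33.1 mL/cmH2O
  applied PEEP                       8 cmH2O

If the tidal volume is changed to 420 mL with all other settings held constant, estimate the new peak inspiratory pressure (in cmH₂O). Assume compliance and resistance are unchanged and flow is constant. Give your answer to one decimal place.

26.3

Flow: 27 L/min ÷ 60 = 0.45 L/s.
PIP = Vt/C + R·V̇ + PEEP (constant-flow equation of motion).
Only the elastic term changes: ΔPIP = ΔVt / C = (420 − 510) / 33.1 = -2.719 cmH2O.
Original PIP = 510/33.1 + 12.4×0.45 + 8 = 28.988 cmH2O; new PIP = 28.988 + (-2.719) = 26.269 cmH2O.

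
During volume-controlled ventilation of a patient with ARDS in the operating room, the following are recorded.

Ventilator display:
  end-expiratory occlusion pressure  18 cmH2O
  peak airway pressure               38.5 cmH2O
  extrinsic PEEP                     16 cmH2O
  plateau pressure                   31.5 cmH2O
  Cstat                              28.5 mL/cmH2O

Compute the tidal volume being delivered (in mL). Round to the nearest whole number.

End-expiratory occlusion gives total PEEP = 18 cmH2O (intrinsic PEEP = 18 − 16 = 2). Use total PEEP for the elastic gradient.
Vt = Cstat × (Pplat − PEEPtotal) = 28.5 × (31.5 − 18) = 28.5 × 13.5 = 384.75 mL.

385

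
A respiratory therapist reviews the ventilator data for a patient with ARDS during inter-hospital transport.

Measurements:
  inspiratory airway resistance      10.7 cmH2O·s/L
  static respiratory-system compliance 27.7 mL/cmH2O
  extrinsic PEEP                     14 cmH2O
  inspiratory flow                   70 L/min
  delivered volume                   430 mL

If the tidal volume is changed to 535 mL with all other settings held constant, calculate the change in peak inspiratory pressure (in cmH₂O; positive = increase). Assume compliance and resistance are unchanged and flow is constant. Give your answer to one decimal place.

3.8

PIP = Vt/C + R·V̇ + PEEP (constant-flow equation of motion).
Only the elastic term changes: ΔPIP = ΔVt / C = (535 − 430) / 27.7 = 3.791 cmH2O.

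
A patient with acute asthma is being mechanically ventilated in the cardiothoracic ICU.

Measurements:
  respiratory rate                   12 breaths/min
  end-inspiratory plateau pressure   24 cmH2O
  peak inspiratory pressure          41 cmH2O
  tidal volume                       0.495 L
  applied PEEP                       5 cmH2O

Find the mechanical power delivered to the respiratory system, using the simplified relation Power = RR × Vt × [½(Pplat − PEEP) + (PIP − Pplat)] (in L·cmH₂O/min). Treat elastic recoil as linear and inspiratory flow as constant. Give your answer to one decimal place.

Per-breath work = Vt × [½(Pplat−PEEP) + (PIP−Pplat)] = 0.495 × [0.5×19.0 + 17.0] = 0.495 × 26.5 = 13.118 L·cmH2O.
Power = 12 × 13.118 = 157.42 L·cmH2O/min.

157.4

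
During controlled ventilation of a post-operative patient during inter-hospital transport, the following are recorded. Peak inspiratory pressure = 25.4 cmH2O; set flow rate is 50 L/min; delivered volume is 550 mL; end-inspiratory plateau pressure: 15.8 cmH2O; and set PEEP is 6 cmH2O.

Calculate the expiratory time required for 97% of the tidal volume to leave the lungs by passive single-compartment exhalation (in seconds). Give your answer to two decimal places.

Flow: 50 L/min ÷ 60 = 0.8333 L/s.
R = (PIP − Pplat)/V̇ = (25.4 − 15.8) / 0.8333 = 9.6/0.8333 = 11.52 cmH2O·s/L.
C = Vt/(Pplat − PEEP) = 550.0 / (15.8 − 6) = 550.0/9.8 = 56.122 mL/cmH2O.
τ = R × C = 11.52 × 0.05612 L/cmH2O = 0.6465 s.
t = −τ·ln(1 − 0.97) = −0.6465·ln(0.03) = 2.267 s.

2.27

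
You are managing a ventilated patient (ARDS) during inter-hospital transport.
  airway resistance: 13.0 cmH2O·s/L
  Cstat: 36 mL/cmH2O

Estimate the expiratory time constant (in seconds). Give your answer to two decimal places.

τ = R × C = 13.0 × 36 mL/cmH2O = 13.0 × 0.036 L/cmH2O = 0.468 s.

0.47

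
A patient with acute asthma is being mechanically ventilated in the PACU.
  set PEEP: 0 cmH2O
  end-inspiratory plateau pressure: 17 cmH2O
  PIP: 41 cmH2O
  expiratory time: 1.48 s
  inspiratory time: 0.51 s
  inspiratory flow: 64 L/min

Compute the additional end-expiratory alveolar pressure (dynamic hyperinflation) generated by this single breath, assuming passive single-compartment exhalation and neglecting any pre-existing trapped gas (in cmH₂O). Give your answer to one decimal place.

2.2

Flow: 64 L/min ÷ 60 = 1.0667 L/s.
Vt = flow × Ti = 1.0667 L/s × 0.51 s × 1000 mL/L = 544.02 mL.
R = (PIP − Pplat)/V̇ = (41 − 17) / 1.0667 = 24.0/1.0667 = 22.499 cmH2O·s/L.
C = Vt/(Pplat − PEEP) = 544.02 / (17 − 0) = 544.02/17.0 = 32.001 mL/cmH2O.
τ = R × C = 22.499 × 0.032 L/cmH2O = 0.72 s.
Fraction remaining = e^(−Te/τ) = e^(−1.48/0.72) = 0.128; trapped volume = 544.02 × 0.128 = 69.635 mL.
Additional alveolar pressure from trapping ≈ V_trapped / C = 69.635 / 32.001 = 2.176 cmH2O.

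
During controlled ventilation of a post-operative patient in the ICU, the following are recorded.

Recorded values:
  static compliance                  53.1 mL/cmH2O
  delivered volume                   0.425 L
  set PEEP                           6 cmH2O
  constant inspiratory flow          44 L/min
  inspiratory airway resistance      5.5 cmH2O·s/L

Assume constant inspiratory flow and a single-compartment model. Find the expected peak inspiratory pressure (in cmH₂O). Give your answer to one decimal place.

Flow: 44 L/min ÷ 60 = 0.7333 L/s.
Equation of motion (constant flow): PIP = Vt/C + R·V̇ + PEEP.
PIP = 425/53.1 + 5.5×0.7333 + 6 = 8.004 + 4.033 + 6 = 18.037 cmH2O.

18.0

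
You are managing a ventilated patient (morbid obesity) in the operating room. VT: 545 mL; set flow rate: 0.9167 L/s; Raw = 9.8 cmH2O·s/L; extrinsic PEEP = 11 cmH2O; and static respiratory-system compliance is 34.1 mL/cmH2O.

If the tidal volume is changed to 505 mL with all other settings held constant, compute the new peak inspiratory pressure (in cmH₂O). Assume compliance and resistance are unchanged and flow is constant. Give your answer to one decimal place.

34.8

PIP = Vt/C + R·V̇ + PEEP (constant-flow equation of motion).
Only the elastic term changes: ΔPIP = ΔVt / C = (505 − 545) / 34.1 = -1.173 cmH2O.
Original PIP = 545/34.1 + 9.8×0.9167 + 11 = 35.966 cmH2O; new PIP = 35.966 + (-1.173) = 34.793 cmH2O.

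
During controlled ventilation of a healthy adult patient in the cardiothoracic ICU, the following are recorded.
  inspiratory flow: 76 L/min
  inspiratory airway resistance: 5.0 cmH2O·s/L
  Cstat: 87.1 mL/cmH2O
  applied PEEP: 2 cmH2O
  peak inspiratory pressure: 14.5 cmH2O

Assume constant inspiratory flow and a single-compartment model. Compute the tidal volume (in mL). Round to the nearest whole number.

537

Flow: 76 L/min ÷ 60 = 1.2667 L/s.
Equation of motion (constant flow): PIP = Vt/C + R·V̇ + PEEP.
Vt/C = PIP − R·V̇ − PEEP = 14.5 − 6.334 − 2 = 6.166 cmH2O.
Vt = C × 6.166 = 87.1 × 6.166 = 537.06 mL.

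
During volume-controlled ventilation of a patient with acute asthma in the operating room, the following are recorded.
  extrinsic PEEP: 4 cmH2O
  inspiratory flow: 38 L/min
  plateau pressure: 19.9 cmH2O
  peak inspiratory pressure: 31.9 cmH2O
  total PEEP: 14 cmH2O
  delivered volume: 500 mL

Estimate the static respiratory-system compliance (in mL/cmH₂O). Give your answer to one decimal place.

84.7

End-expiratory occlusion gives total PEEP = 14 cmH2O (intrinsic PEEP = 14 − 4 = 10). Use total PEEP for the elastic gradient.
Cstat = Vt / (Pplat − PEEPtotal) = 500 / (19.9 − 14) = 500 / 5.9 = 84.746 mL/cmH2O.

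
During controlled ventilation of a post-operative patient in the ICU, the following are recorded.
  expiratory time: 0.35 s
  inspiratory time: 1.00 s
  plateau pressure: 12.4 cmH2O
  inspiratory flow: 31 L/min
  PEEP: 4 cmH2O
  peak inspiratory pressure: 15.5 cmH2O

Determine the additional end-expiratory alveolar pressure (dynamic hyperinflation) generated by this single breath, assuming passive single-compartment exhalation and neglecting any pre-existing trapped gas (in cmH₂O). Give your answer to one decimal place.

Flow: 31 L/min ÷ 60 = 0.5167 L/s.
Vt = flow × Ti = 0.5167 L/s × 1.00 s × 1000 mL/L = 516.7 mL.
R = (PIP − Pplat)/V̇ = (15.5 − 12.4) / 0.5167 = 3.1/0.5167 = 6.0 cmH2O·s/L.
C = Vt/(Pplat − PEEP) = 516.7 / (12.4 − 4) = 516.7/8.4 = 61.512 mL/cmH2O.
τ = R × C = 6.0 × 0.06151 L/cmH2O = 0.3691 s.
Fraction remaining = e^(−Te/τ) = e^(−0.35/0.3691) = 0.3874; trapped volume = 516.7 × 0.3874 = 200.17 mL.
Additional alveolar pressure from trapping ≈ V_trapped / C = 200.17 / 61.512 = 3.254 cmH2O.

3.3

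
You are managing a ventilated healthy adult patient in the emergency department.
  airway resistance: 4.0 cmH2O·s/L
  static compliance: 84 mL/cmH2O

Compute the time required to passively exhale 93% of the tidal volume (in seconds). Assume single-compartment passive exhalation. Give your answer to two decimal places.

0.89

τ = R × C = 4.0 × 84 mL/cmH2O = 4.0 × 0.084 L/cmH2O = 0.336 s.
Exhaled fraction f = 1 − e^(−t/τ) → t = −τ·ln(1 − f) = −0.336·ln(0.07) = 0.8935 s.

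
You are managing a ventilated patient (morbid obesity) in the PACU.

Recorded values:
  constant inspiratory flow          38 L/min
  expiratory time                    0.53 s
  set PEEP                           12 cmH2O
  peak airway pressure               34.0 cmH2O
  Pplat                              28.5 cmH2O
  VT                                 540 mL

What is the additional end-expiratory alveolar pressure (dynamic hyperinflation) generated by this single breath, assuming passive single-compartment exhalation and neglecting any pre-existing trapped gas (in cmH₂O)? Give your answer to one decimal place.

Flow: 38 L/min ÷ 60 = 0.6333 L/s.
R = (PIP − Pplat)/V̇ = (34.0 − 28.5) / 0.6333 = 5.5/0.6333 = 8.685 cmH2O·s/L.
C = Vt/(Pplat − PEEP) = 540.0 / (28.5 − 12) = 540.0/16.5 = 32.727 mL/cmH2O.
τ = R × C = 8.685 × 0.03273 L/cmH2O = 0.2843 s.
Fraction remaining = e^(−Te/τ) = e^(−0.53/0.2843) = 0.155; trapped volume = 540.0 × 0.155 = 83.7 mL.
Additional alveolar pressure from trapping ≈ V_trapped / C = 83.7 / 32.727 = 2.558 cmH2O.

2.6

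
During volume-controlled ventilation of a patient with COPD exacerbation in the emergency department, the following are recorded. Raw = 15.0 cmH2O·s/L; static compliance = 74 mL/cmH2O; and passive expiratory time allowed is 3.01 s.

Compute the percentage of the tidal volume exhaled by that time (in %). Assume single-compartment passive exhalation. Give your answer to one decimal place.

τ = R × C = 15.0 × 74 mL/cmH2O = 15.0 × 0.074 L/cmH2O = 1.11 s.
Passive exhalation: V(t)/V₀ = e^(−t/τ) = e^(−3.01/1.11) = 0.06642.
Fraction exhaled = 1 − 0.06642 = 0.9336 → 93.36%.

93.4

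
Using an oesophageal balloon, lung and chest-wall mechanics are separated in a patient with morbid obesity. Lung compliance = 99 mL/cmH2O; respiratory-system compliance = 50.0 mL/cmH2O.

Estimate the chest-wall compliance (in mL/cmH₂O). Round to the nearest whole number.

1/Ccw = 1/Crs − 1/CL.
1/Ccw = 1/50.0 − 1/99 = 0.009899.
Ccw = 101.02 mL/cmH2O.

101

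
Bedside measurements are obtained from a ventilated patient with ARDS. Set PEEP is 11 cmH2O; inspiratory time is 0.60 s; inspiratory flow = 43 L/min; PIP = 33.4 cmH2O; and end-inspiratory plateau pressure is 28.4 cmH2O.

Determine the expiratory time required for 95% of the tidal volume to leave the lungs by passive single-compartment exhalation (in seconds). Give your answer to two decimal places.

Flow: 43 L/min ÷ 60 = 0.7167 L/s.
Vt = flow × Ti = 0.7167 L/s × 0.60 s × 1000 mL/L = 430.02 mL.
R = (PIP − Pplat)/V̇ = (33.4 − 28.4) / 0.7167 = 5.0/0.7167 = 6.976 cmH2O·s/L.
C = Vt/(Pplat − PEEP) = 430.02 / (28.4 − 11) = 430.02/17.4 = 24.714 mL/cmH2O.
τ = R × C = 6.976 × 0.02471 L/cmH2O = 0.1724 s.
t = −τ·ln(1 − 0.95) = −0.1724·ln(0.05) = 0.5165 s.

0.52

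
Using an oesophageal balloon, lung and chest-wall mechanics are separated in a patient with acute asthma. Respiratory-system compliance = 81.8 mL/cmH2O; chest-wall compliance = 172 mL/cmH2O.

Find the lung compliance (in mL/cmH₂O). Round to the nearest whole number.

156

1/CL = 1/Crs − 1/Ccw.
1/CL = 1/81.8 − 1/172 = 0.006411.
CL = 155.98 mL/cmH2O.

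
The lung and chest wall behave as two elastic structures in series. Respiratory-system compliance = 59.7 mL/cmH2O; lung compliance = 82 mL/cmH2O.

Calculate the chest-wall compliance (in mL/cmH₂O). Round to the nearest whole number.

220

1/Ccw = 1/Crs − 1/CL.
1/Ccw = 1/59.7 − 1/82 = 0.004555.
Ccw = 219.54 mL/cmH2O.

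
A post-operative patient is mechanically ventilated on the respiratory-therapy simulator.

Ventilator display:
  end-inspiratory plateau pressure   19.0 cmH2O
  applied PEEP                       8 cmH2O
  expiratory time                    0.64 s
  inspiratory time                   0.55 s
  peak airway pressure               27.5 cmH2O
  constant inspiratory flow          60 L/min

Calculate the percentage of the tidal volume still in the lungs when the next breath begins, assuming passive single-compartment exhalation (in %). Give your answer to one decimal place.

22.2

Flow: 60 L/min ÷ 60 = 1 L/s.
Vt = flow × Ti = 1 L/s × 0.55 s × 1000 mL/L = 550.0 mL.
R = (PIP − Pplat)/V̇ = (27.5 − 19.0) / 1 = 8.5/1 = 8.5 cmH2O·s/L.
C = Vt/(Pplat − PEEP) = 550.0 / (19.0 − 8) = 550.0/11.0 = 50.0 mL/cmH2O.
τ = R × C = 8.5 × 0.05 L/cmH2O = 0.425 s.
Fraction remaining at end-expiration = e^(−Te/τ) = e^(−0.64/0.425) = 0.2218 → 22.18%.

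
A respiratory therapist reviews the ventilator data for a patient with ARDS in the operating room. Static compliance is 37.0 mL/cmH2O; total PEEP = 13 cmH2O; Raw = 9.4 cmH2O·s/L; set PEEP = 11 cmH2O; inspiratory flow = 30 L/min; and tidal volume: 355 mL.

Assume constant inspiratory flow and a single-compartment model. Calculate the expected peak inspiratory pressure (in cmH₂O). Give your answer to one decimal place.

Flow: 30 L/min ÷ 60 = 0.5 L/s.
Total PEEP = 13 cmH2O (set 11 + intrinsic 2); this is the baseline alveolar pressure.
Equation of motion (constant flow): PIP = Vt/C + R·V̇ + PEEP.
PIP = 355/37.0 + 9.4×0.5 + 13 = 9.595 + 4.7 + 13 = 27.295 cmH2O.

27.3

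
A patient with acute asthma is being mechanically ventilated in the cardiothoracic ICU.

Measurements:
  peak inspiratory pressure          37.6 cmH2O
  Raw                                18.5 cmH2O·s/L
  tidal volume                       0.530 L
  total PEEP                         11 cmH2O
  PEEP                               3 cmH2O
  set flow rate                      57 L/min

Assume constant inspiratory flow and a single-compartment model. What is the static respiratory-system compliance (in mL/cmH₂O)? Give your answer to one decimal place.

Flow: 57 L/min ÷ 60 = 0.95 L/s.
Total PEEP = 11 cmH2O (set 3 + intrinsic 8); this is the baseline alveolar pressure.
Equation of motion (constant flow): PIP = Vt/C + R·V̇ + PEEP.
Vt/C = PIP − R·V̇ − PEEP = 37.6 − 18.5×0.95 − 11 = 37.6 − 17.575 − 11 = 9.025 cmH2O.
C = Vt / 9.025 = 530 / 9.025 = 58.726 mL/cmH2O.

58.7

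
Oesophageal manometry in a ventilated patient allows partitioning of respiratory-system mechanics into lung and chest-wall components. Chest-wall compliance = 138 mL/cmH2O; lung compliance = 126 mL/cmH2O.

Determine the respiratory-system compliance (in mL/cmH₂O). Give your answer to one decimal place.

65.9

Lung and chest wall are elastances in series: 1/Crs = 1/CL + 1/Ccw.
1/Crs = 1/126 + 1/138 = 0.01518.
Crs = 65.876 mL/cmH2O.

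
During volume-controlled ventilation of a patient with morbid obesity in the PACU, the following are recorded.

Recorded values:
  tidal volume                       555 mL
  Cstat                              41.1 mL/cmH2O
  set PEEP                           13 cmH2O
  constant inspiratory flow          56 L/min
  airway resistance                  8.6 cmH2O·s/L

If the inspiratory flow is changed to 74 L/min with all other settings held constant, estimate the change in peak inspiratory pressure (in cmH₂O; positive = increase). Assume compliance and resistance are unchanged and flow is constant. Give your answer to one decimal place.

Flow: 56 L/min ÷ 60 = 0.9333 L/s.
New flow: 74 L/min ÷ 60 = 1.2333 L/s.
PIP = Vt/C + R·V̇ + PEEP (constant-flow equation of motion).
Only the resistive term changes: ΔPIP = R × ΔV̇ = 8.6 × (1.2333 − 0.9333) = 8.6 × 0.3 = 2.58 cmH2O.

2.6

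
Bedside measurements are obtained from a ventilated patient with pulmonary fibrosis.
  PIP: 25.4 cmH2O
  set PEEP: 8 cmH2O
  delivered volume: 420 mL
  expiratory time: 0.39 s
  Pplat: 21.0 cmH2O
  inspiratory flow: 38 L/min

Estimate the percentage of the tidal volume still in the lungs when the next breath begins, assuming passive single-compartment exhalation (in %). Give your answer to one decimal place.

Flow: 38 L/min ÷ 60 = 0.6333 L/s.
R = (PIP − Pplat)/V̇ = (25.4 − 21.0) / 0.6333 = 4.4/0.6333 = 6.948 cmH2O·s/L.
C = Vt/(Pplat − PEEP) = 420.0 / (21.0 − 8) = 420.0/13.0 = 32.308 mL/cmH2O.
τ = R × C = 6.948 × 0.03231 L/cmH2O = 0.2245 s.
Fraction remaining at end-expiration = e^(−Te/τ) = e^(−0.39/0.2245) = 0.176 → 17.6%.

17.6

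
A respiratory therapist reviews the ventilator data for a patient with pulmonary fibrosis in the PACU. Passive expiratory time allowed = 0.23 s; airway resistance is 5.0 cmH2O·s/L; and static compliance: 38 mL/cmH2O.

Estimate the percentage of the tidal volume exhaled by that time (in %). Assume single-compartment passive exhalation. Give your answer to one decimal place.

70.2

τ = R × C = 5.0 × 38 mL/cmH2O = 5.0 × 0.038 L/cmH2O = 0.19 s.
Passive exhalation: V(t)/V₀ = e^(−t/τ) = e^(−0.23/0.19) = 0.298.
Fraction exhaled = 1 − 0.298 = 0.702 → 70.2%.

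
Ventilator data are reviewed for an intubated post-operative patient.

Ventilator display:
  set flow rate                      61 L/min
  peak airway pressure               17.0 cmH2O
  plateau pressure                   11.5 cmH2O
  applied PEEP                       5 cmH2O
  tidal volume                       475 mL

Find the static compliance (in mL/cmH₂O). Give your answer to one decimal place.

73.1

Cstat = Vt / (Pplat − PEEP) = 475 / (11.5 − 5) = 475 / 6.5 = 73.077 mL/cmH2O.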